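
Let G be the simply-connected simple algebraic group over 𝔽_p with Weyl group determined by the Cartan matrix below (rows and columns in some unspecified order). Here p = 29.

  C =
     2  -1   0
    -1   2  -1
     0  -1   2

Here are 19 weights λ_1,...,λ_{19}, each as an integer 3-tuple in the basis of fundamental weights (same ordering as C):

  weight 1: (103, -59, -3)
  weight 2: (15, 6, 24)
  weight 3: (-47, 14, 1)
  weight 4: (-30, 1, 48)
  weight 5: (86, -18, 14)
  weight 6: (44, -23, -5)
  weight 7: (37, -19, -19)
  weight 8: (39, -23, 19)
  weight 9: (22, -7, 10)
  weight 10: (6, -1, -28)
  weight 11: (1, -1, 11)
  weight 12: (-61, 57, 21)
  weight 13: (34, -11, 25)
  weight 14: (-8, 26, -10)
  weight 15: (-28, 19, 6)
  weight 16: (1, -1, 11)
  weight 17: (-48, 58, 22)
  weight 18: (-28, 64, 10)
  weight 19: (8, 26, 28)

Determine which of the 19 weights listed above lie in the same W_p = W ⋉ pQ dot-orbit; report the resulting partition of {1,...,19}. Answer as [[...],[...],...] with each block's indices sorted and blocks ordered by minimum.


A_3 Cartan matrix, 3 simple roots permuted; ρ=(1,1,1).

λ_j+ρ reflected into Ā_29 (⟨·,θ^∨⟩≤29); 3-tuples as given:

    λ_1 → (2, 0, 12)
    λ_2 → (3, 4, 6)
    λ_3 → (2, 0, 12)
    λ_4 → (20, 7, 0)
    λ_5 → (2, 0, 12)
    λ_6 → (3, 4, 6)
    λ_7 → (7, 11, 9)
    λ_8 → (7, 11, 9)
    λ_9 → (17, 6, 5)
    λ_10 → (20, 7, 0)
    λ_11 → (2, 0, 12)
    λ_12 → (20, 7, 0)
    λ_13 → (3, 4, 6)
    λ_14 → (7, 11, 9)
    λ_15 → (20, 7, 0)
    λ_16 → (2, 0, 12)
    λ_17 → (17, 6, 5)
    λ_18 → (7, 11, 9)
    λ_19 → (20, 7, 0)

Partition of {1..19} into 5 W_29-dot-orbits:

[[1, 3, 5, 11, 16], [2, 6, 13], [4, 10, 12, 15, 19], [7, 8, 14, 18], [9, 17]]


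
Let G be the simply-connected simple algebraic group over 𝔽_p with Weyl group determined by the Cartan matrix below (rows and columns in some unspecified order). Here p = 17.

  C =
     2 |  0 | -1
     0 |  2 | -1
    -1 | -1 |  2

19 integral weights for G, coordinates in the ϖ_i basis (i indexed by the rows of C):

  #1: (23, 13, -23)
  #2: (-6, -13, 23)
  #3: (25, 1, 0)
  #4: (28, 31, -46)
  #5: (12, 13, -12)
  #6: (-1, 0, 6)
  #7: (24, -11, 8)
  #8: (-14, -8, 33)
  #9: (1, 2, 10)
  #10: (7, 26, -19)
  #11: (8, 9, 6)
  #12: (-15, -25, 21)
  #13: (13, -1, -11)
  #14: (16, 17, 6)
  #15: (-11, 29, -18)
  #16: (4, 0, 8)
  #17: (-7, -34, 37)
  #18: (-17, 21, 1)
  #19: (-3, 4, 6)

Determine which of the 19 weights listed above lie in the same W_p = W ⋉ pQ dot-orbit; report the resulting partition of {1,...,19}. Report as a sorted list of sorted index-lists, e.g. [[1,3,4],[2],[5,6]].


Dynkin diagram of C (from the 4 off-diagonal −1 entries): A_3.

Ā_17 reps of the 19 weights (A_3, coords as presented):

  [1] (5, 1, 9) · [2] (2, 5, 5) · [3] (5, 1, 9) · [4] (1, 4, 11) · [5] (2, 3, 11) · [6] (0, 1, 7) · [7] (0, 1, 7) · [8] (4, 10, 0) · [9] (2, 3, 11) · [10] (0, 1, 7) · [11] (0, 1, 7) · [12] (5, 1, 9) · [13] (4, 10, 0) · [14] (0, 1, 7) · [15] (4, 10, 0) · [16] (5, 1, 9) · [17] (1, 4, 11) · [18] (5, 1, 9) · [19] (2, 5, 5)

The 19 indices split into 6 linkage classes (same alcove rep ⇔ same W_17-dot-orbit):

[[1, 3, 12, 16, 18], [2, 19], [4, 17], [5, 9], [6, 7, 10, 11, 14], [8, 13, 15]]


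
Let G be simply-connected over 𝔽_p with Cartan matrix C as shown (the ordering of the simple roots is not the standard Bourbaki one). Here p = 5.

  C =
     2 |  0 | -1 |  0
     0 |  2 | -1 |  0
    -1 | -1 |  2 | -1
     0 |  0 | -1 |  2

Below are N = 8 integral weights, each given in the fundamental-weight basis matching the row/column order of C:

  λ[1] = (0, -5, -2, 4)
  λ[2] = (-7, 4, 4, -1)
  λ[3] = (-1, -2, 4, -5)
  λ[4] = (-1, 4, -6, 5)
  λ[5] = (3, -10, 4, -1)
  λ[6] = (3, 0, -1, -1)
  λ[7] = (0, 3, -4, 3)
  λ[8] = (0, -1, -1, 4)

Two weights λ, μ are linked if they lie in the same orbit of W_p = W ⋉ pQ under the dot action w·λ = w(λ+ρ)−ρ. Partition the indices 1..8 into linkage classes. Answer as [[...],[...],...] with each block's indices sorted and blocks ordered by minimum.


Root system D_4: the 4×4 matrix C matches after relabeling.

Each λ_j+ρ reduced to Ā_5; 4-tuples below use C's row order:

  1: (4, 1, 0, 0);  2: (0, 1, 0, 4);  3: (0, 1, 0, 4);  4: (4, 1, 0, 0);  5: (4, 1, 0, 0);  6: (4, 1, 0, 0);  7: (2, 1, 0, 1);  8: (0, 1, 0, 4)

The 8 indices split into 3 linkage classes (same alcove rep ⇔ same W_5-dot-orbit):

[[1, 4, 5, 6], [2, 3, 8], [7]]


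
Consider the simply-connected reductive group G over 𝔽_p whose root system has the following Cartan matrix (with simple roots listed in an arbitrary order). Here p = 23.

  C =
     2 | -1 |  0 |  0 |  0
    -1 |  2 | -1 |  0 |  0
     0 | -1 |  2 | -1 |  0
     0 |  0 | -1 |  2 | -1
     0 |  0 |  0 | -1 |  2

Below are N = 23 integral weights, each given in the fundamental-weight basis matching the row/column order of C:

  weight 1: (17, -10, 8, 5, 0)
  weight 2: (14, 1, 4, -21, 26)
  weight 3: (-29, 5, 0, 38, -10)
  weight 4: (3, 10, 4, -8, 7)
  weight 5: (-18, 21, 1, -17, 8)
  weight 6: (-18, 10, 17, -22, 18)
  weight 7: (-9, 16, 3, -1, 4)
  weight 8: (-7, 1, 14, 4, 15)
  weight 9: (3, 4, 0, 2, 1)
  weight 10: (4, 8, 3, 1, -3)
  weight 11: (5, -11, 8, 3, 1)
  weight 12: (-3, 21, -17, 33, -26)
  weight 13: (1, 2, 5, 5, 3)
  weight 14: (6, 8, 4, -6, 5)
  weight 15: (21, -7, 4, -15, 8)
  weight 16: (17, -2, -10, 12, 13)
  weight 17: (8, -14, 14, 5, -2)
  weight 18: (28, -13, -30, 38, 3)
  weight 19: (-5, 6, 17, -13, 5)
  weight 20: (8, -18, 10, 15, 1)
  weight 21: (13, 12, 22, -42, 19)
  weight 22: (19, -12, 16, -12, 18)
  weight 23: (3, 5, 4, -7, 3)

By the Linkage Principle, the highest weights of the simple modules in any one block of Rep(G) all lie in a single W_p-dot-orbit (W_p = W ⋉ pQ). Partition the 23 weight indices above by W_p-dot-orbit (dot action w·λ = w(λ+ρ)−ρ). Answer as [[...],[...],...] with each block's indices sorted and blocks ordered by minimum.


A_5 Cartan matrix, 5 simple roots permuted; ρ=(1,1,1,1,1).

Each λ_j+ρ reduced to Ā_23; 5-tuples below use C's row order:

    λ_1 → (7, 9, 0, 5, 1)
    λ_2 → (4, 9, 2, 5, 1)
    λ_3 → (7, 9, 0, 5, 1)
    λ_4 → (4, 9, 2, 5, 1)
    λ_5 → (7, 9, 0, 5, 1)
    λ_6 → (2, 3, 6, 6, 4)
    λ_7 → (5, 9, 4, 0, 2)
    λ_8 → (4, 9, 2, 5, 1)
    λ_9 → (4, 5, 1, 3, 2)
    λ_10 → (5, 9, 4, 0, 2)
    λ_11 → (4, 5, 1, 3, 2)
    λ_12 → (4, 9, 2, 5, 1)
    λ_13 → (2, 3, 6, 6, 4)
    λ_14 → (7, 9, 0, 5, 1)
    λ_15 → (7, 9, 0, 5, 1)
    λ_16 → (4, 5, 1, 3, 2)
    λ_17 → (4, 9, 2, 5, 1)
    λ_18 → (2, 3, 6, 6, 4)
    λ_19 → (2, 3, 6, 6, 4)
    λ_20 → (2, 3, 6, 6, 4)
    λ_21 → (5, 9, 4, 0, 2)
    λ_22 → (2, 4, 5, 3, 3)
    λ_23 → (4, 5, 1, 3, 2)

6 distinct reps among the 23 weights ⇒ 6 W_23-linkage classes:

[[1, 3, 5, 14, 15], [2, 4, 8, 12, 17], [6, 13, 18, 19, 20], [7, 10, 21], [9, 11, 16, 23], [22]]


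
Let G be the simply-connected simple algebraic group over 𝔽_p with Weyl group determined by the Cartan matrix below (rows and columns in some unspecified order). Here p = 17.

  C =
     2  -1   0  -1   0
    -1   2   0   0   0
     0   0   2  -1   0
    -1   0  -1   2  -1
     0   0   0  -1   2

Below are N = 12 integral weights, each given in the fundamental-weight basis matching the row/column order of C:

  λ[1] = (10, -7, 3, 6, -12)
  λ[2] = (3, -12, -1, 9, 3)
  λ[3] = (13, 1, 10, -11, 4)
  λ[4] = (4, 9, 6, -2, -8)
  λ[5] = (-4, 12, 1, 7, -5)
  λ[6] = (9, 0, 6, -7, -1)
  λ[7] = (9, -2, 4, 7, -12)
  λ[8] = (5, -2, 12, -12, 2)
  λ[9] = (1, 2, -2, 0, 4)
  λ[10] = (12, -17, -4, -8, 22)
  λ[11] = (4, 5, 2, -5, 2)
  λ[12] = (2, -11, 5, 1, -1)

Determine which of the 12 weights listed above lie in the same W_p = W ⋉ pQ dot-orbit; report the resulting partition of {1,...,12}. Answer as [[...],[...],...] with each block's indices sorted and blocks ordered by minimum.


Dynkin diagram of C (from the 8 off-diagonal −1 entries): D_5.

W_17-reps of the 12 weights in Ā_17 (same 5-coord order as C):

  λ_1+ρ ↦ (4, 1, 1, 0, 6)
  λ_2+ρ ↦ (3, 0, 1, 0, 3)
  λ_3+ρ ↦ (2, 3, 1, 0, 5)
  λ_4+ρ ↦ (1, 6, 1, 2, 1)
  λ_5+ρ ↦ (1, 6, 1, 2, 1)
  λ_6+ρ ↦ (4, 1, 1, 0, 6)
  λ_7+ρ ↦ (2, 3, 1, 0, 5)
  λ_8+ρ ↦ (2, 3, 1, 0, 5)
  λ_9+ρ ↦ (2, 3, 1, 0, 5)
  λ_10+ρ ↦ (1, 6, 1, 2, 1)
  λ_11+ρ ↦ (1, 6, 1, 2, 1)
  λ_12+ρ ↦ (2, 3, 1, 0, 5)

The 12 indices split into 4 linkage classes (same alcove rep ⇔ same W_17-dot-orbit):

[[1, 6], [2], [3, 7, 8, 9, 12], [4, 5, 10, 11]]


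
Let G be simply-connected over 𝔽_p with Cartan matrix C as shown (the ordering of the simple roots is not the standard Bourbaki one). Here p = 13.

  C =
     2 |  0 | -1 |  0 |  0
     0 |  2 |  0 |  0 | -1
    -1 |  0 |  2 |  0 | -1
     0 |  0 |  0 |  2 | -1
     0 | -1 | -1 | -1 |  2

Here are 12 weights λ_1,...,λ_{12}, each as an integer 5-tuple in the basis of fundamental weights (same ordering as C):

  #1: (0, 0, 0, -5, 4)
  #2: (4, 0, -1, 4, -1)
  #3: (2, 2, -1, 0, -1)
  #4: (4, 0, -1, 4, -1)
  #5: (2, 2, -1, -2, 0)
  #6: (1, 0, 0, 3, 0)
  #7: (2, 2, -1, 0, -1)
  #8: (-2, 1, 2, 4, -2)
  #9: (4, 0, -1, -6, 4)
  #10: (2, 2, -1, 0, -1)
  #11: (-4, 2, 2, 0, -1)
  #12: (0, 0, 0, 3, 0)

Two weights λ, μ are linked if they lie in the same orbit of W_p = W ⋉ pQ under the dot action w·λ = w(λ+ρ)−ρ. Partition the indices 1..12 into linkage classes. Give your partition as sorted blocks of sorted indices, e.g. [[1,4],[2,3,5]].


C ↔ D_5 under row/col permutation; |W(D_5)| = 1920.

Ā_13 reps of the 12 weights (D_5, coords as presented):

  λ_1 → (1, 1, 1, 4, 1);  λ_2 → (5, 1, 0, 5, 0);  λ_3 → (3, 3, 0, 1, 0);  λ_4 → (5, 1, 0, 5, 0);  λ_5 → (3, 3, 0, 1, 0);  λ_6 → (2, 1, 1, 4, 1);  λ_7 → (3, 3, 0, 1, 0);  λ_8 → (1, 1, 1, 4, 1);  λ_9 → (5, 1, 0, 5, 0);  λ_10 → (3, 3, 0, 1, 0);  λ_11 → (3, 3, 0, 1, 0);  λ_12 → (1, 1, 1, 4, 1)

Partition of {1..12} into 4 W_13-dot-orbits:

[[1, 8, 12], [2, 4, 9], [3, 5, 7, 10, 11], [6]]


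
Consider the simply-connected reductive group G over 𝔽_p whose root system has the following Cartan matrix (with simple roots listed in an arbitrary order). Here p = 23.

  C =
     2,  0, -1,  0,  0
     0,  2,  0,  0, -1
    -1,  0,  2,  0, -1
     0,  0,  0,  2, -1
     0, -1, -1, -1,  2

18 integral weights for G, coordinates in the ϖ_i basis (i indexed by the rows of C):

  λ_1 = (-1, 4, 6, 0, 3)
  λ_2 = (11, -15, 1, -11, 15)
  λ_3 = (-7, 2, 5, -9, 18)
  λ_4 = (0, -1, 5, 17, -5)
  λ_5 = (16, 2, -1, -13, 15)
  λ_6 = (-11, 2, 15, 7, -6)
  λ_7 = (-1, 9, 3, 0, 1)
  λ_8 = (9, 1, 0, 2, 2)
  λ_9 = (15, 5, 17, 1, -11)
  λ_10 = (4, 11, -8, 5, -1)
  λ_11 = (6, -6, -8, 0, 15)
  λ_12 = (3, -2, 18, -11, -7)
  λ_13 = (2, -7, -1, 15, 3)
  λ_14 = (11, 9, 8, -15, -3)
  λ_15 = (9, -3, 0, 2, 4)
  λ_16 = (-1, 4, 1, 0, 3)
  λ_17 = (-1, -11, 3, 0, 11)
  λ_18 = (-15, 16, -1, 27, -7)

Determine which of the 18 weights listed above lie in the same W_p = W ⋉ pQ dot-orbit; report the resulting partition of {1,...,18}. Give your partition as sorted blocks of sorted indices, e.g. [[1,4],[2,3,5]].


Cartan matrix: type D_5 (|W|=1920); un-permuting the 5 rows.

Each λ_j+ρ reduced to Ā_23; 5-tuples below use C's row order:

  [1] (0, 5, 2, 1, 4)
  [2] (5, 6, 1, 2, 1)
  [3] (10, 2, 1, 3, 3)
  [4] (1, 4, 2, 14, 0)
  [5] (0, 10, 4, 1, 2)
  [6] (10, 2, 1, 3, 3)
  [7] (0, 10, 4, 1, 2)
  [8] (10, 2, 1, 3, 3)
  [9] (5, 6, 1, 2, 1)
  [10] (0, 5, 2, 1, 4)
  [11] (0, 5, 2, 1, 4)
  [12] (0, 10, 4, 1, 2)
  [13] (1, 4, 2, 14, 0)
  [14] (5, 6, 1, 2, 1)
  [15] (10, 2, 1, 3, 3)
  [16] (0, 5, 2, 1, 4)
  [17] (0, 10, 4, 1, 2)
  [18] (10, 2, 1, 3, 3)

Partition of {1..18} into 5 W_23-dot-orbits:

[[1, 10, 11, 16], [2, 9, 14], [3, 6, 8, 15, 18], [4, 13], [5, 7, 12, 17]]


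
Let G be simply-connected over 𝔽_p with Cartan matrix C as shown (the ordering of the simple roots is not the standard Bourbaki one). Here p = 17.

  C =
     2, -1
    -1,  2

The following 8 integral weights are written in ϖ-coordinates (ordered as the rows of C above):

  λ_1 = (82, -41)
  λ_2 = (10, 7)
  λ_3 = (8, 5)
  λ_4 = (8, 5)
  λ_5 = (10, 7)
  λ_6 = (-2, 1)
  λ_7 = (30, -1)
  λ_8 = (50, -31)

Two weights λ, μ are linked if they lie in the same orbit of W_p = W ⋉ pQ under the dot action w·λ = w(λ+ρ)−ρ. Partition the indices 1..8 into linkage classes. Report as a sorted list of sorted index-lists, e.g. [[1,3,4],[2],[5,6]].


A_2 Cartan matrix, 2 simple roots permuted; ρ=(1,1).

Alcove-folded reps (p=17, 8 weights, presented ϖ-order):

  λ_1+ρ ↦ (9, 6) · λ_2+ρ ↦ (9, 6) · λ_3+ρ ↦ (9, 6) · λ_4+ρ ↦ (9, 6) · λ_5+ρ ↦ (9, 6) · λ_6+ρ ↦ (1, 1) · λ_7+ρ ↦ (3, 14) · λ_8+ρ ↦ (4, 13)

Partition of {1..8} into 4 W_17-dot-orbits:

[[1, 2, 3, 4, 5], [6], [7], [8]]


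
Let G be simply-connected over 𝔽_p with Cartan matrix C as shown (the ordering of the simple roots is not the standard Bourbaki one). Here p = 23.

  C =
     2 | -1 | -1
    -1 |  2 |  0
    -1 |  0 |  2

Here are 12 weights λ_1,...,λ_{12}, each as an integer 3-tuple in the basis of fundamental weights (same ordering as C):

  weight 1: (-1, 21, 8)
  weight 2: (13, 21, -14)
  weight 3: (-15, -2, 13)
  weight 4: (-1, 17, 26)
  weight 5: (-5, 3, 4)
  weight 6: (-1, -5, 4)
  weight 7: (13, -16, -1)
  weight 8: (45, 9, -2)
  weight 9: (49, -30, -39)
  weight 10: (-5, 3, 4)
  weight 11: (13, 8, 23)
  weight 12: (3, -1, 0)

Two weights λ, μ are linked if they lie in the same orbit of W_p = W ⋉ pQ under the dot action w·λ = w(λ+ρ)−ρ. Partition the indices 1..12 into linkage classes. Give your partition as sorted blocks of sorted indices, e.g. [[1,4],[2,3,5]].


Cartan matrix: type A_3 (|W|=24); un-permuting the 3 rows.

Ā_23 reps of the 12 weights (A_3, coords as presented):

    λ_1+ρ ↦ (0, 14, 1)
    λ_2+ρ ↦ (1, 9, 0)
    λ_3+ρ ↦ (0, 14, 1)
    λ_4+ρ ↦ (4, 0, 1)
    λ_5+ρ ↦ (4, 0, 1)
    λ_6+ρ ↦ (4, 0, 1)
    λ_7+ρ ↦ (0, 14, 1)
    λ_8+ρ ↦ (1, 9, 0)
    λ_9+ρ ↦ (4, 11, 2)
    λ_10+ρ ↦ (4, 0, 1)
    λ_11+ρ ↦ (0, 14, 1)
    λ_12+ρ ↦ (4, 0, 1)

Partition of {1..12} into 4 W_23-dot-orbits:

[[1, 3, 7, 11], [2, 8], [4, 5, 6, 10, 12], [9]]


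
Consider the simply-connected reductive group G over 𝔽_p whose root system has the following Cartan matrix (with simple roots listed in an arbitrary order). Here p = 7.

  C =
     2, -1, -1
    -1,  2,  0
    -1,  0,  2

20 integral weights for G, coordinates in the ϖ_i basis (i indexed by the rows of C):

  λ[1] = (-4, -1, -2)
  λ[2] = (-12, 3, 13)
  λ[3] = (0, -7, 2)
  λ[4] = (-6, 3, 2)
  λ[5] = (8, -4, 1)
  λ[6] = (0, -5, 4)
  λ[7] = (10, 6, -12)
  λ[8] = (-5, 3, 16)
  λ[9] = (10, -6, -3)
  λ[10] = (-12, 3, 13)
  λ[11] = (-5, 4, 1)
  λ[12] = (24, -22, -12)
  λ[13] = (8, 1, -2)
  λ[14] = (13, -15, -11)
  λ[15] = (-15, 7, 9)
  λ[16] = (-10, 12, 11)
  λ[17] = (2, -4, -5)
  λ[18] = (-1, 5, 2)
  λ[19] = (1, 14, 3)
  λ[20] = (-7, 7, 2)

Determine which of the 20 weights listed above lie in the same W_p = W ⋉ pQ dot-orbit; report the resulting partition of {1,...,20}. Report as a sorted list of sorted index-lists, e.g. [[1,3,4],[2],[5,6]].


Dynkin diagram of C (from the 4 off-diagonal −1 entries): A_3.

Alcove-folded reps (p=7, 20 weights, presented ϖ-order):

  1: (3, 1, 0) · 2: (0, 0, 4) · 3: (3, 1, 2) · 4: (2, 1, 2) · 5: (3, 1, 2) · 6: (3, 1, 2) · 7: (0, 0, 4) · 8: (3, 1, 0) · 9: (2, 1, 2) · 10: (0, 0, 4) · 11: (2, 1, 2) · 12: (0, 0, 4) · 13: (3, 1, 2) · 14: (0, 0, 4) · 15: (0, 1, 3) · 16: (2, 1, 2) · 17: (3, 1, 0) · 18: (0, 4, 1) · 19: (0, 4, 1) · 20: (3, 1, 2)

6 distinct reps among the 20 weights ⇒ 6 W_7-linkage classes:

[[1, 8, 17], [2, 7, 10, 12, 14], [3, 5, 6, 13, 20], [4, 9, 11, 16], [15], [18, 19]]


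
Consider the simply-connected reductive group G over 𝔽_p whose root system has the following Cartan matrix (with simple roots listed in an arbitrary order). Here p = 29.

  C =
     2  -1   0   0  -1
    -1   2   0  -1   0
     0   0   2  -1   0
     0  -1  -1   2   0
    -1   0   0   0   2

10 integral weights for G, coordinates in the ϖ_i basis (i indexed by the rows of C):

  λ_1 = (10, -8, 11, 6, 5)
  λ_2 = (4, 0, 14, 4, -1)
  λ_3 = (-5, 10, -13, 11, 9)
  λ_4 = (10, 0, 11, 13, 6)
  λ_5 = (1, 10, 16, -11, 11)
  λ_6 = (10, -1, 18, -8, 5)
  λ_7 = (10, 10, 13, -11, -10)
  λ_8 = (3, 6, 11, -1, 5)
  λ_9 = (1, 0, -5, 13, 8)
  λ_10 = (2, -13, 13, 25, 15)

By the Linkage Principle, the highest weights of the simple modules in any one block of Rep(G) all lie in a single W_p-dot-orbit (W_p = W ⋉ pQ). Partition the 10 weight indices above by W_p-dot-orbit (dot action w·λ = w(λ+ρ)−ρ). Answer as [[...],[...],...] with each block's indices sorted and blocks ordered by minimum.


Dynkin diagram of C (from the 8 off-diagonal −1 entries): A_5.

Folding the 10 weights λ_j+ρ into Ā_29 (reps in the given 5-coord order):

  [1] (4, 7, 12, 0, 6)
  [2] (5, 1, 15, 5, 0)
  [3] (4, 7, 12, 0, 6)
  [4] (2, 1, 4, 10, 9)
  [5] (2, 1, 4, 10, 9)
  [6] (4, 7, 12, 0, 6)
  [7] (2, 1, 4, 10, 9)
  [8] (4, 7, 12, 0, 6)
  [9] (2, 1, 4, 10, 9)
  [10] (2, 1, 4, 10, 9)

Grouping the 10 weights by Ā_29-representative: 3 linkage classes.

[[1, 3, 6, 8], [2], [4, 5, 7, 9, 10]]


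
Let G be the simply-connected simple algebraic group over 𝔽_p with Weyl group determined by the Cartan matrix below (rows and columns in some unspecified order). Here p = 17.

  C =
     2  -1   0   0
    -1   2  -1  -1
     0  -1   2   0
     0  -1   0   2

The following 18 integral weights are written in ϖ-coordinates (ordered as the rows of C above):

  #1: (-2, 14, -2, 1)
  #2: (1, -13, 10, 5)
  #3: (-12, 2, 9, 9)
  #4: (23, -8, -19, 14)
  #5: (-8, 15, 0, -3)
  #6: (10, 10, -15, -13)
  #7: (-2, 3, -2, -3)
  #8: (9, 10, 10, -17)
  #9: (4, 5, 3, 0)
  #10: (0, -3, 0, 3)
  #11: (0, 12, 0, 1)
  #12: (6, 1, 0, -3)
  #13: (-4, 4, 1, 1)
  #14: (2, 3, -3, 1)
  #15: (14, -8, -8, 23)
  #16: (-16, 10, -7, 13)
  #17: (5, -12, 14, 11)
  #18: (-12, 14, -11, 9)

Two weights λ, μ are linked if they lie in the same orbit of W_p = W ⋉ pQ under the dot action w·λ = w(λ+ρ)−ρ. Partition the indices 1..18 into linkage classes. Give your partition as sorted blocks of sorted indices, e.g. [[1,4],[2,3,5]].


Type D_4, rank 4, |W|=192; reorder rows/cols to standard.

Alcove-folded reps (p=17, 18 weights, presented ϖ-order):

  [1] (1, 0, 1, 2);  [2] (5, 1, 4, 1);  [3] (3, 2, 2, 2);  [4] (7, 0, 1, 2);  [5] (7, 0, 1, 2);  [6] (4, 2, 1, 3);  [7] (1, 0, 1, 2);  [8] (5, 1, 4, 1);  [9] (5, 1, 4, 1);  [10] (1, 0, 1, 2);  [11] (1, 0, 1, 2);  [12] (7, 0, 1, 2);  [13] (3, 2, 2, 2);  [14] (3, 2, 2, 2);  [15] (7, 0, 1, 2);  [16] (3, 2, 2, 2);  [17] (5, 1, 4, 1);  [18] (3, 2, 2, 2)

The 18 indices split into 5 linkage classes (same alcove rep ⇔ same W_17-dot-orbit):

[[1, 7, 10, 11], [2, 8, 9, 17], [3, 13, 14, 16, 18], [4, 5, 12, 15], [6]]


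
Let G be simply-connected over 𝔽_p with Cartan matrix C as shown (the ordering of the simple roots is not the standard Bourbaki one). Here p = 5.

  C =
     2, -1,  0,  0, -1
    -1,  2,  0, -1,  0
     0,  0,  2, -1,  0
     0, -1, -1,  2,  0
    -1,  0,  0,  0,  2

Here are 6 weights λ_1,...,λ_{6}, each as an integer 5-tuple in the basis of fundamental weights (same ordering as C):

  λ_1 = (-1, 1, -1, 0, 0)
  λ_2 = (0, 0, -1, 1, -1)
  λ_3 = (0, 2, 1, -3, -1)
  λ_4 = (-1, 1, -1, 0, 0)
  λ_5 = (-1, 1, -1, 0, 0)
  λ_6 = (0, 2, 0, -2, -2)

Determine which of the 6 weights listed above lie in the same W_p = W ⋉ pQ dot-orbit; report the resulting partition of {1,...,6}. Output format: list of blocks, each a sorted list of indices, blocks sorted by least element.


Dynkin diagram of C (from the 8 off-diagonal −1 entries): A_5.

Each λ_j+ρ reduced to Ā_5; 5-tuples below use C's row order:

  λ_1+ρ ↦ (0, 2, 0, 1, 1)
  λ_2+ρ ↦ (1, 1, 0, 2, 0)
  λ_3+ρ ↦ (1, 1, 0, 2, 0)
  λ_4+ρ ↦ (0, 2, 0, 1, 1)
  λ_5+ρ ↦ (0, 2, 0, 1, 1)
  λ_6+ρ ↦ (0, 2, 0, 1, 1)

Linkage partition of the 6 weights (2 classes, p=5):

[[1, 4, 5, 6], [2, 3]]


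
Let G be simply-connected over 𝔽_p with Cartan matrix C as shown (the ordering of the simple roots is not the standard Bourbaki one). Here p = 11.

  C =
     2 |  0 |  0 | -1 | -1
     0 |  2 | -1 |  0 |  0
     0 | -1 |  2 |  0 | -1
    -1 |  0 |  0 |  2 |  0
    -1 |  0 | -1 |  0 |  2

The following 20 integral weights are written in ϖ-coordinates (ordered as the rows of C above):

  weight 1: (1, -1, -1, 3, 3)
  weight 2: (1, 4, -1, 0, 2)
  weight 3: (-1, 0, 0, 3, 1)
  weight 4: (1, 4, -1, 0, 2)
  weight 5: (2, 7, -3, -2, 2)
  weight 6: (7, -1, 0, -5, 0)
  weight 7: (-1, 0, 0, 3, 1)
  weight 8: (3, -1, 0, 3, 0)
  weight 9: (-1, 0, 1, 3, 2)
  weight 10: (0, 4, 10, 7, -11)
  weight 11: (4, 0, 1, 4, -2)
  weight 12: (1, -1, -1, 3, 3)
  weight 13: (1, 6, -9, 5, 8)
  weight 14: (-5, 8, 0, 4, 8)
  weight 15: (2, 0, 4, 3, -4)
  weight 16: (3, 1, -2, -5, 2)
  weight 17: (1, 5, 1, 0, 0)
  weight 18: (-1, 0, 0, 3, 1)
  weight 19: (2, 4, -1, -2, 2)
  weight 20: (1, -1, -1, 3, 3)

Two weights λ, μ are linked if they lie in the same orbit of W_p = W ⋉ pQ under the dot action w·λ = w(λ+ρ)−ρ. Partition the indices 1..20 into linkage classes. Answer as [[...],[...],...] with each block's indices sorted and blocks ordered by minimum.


Root system A_5: the 5×5 matrix C matches after relabeling.

Ā_11 reps of the 20 weights (A_5, coords as presented):

  [1] (2, 0, 0, 4, 4)
  [2] (2, 5, 0, 1, 3)
  [3] (0, 1, 1, 4, 2)
  [4] (2, 5, 0, 1, 3)
  [5] (2, 5, 2, 0, 1)
  [6] (4, 0, 1, 4, 1)
  [7] (0, 1, 1, 4, 2)
  [8] (4, 0, 1, 4, 1)
  [9] (0, 1, 2, 4, 3)
  [10] (4, 0, 1, 4, 1)
  [11] (4, 0, 1, 4, 1)
  [12] (2, 0, 0, 4, 4)
  [13] (2, 5, 2, 0, 1)
  [14] (4, 0, 1, 4, 1)
  [15] (0, 1, 2, 4, 3)
  [16] (0, 1, 1, 4, 2)
  [17] (2, 5, 2, 0, 1)
  [18] (0, 1, 1, 4, 2)
  [19] (2, 5, 0, 1, 3)
  [20] (2, 0, 0, 4, 4)

6 distinct reps among the 20 weights ⇒ 6 W_11-linkage classes:

[[1, 12, 20], [2, 4, 19], [3, 7, 16, 18], [5, 13, 17], [6, 8, 10, 11, 14], [9, 15]]


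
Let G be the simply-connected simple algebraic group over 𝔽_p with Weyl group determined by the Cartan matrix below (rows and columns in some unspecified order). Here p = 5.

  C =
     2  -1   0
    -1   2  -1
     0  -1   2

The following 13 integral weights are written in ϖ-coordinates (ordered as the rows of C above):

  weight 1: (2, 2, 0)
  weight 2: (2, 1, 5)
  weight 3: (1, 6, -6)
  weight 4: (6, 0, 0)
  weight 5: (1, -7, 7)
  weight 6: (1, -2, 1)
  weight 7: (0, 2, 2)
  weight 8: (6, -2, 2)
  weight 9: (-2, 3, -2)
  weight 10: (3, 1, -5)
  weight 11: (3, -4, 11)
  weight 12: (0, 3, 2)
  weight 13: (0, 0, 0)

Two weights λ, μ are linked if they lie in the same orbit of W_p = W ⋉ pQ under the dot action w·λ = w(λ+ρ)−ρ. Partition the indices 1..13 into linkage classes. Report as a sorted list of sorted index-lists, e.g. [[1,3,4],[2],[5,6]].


A_3 Cartan matrix, 3 simple roots permuted; ρ=(1,1,1).

Alcove-folded reps (p=5, 13 weights, presented ϖ-order):

    1: (1, 2, 1)
    2: (2, 0, 1)
    3: (2, 0, 1)
    4: (1, 2, 1)
    5: (1, 1, 1)
    6: (1, 1, 1)
    7: (1, 2, 1)
    8: (1, 1, 1)
    9: (1, 2, 1)
    10: (1, 2, 1)
    11: (1, 1, 1)
    12: (2, 2, 0)
    13: (1, 1, 1)

Partition of {1..13} into 4 W_5-dot-orbits:

[[1, 4, 7, 9, 10], [2, 3], [5, 6, 8, 11, 13], [12]]


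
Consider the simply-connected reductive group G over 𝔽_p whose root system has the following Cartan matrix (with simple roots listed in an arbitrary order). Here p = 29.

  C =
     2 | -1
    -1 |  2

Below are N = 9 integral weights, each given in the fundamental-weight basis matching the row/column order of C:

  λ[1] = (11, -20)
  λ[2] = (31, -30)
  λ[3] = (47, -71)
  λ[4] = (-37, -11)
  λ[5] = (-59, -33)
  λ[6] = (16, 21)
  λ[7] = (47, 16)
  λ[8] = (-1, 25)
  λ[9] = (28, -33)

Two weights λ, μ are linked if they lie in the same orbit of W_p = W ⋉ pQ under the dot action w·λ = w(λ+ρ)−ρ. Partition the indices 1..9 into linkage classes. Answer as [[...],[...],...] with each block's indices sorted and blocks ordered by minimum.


C ↔ A_2 under row/col permutation; |W(A_2)| = 6.

Folding the 9 weights λ_j+ρ into Ā_29 (reps in the given 2-coord order):

    [1] (7, 12)
    [2] (0, 26)
    [3] (7, 12)
    [4] (7, 12)
    [5] (0, 26)
    [6] (7, 12)
    [7] (7, 12)
    [8] (0, 26)
    [9] (0, 26)

Linkage partition of the 9 weights (2 classes, p=29):

[[1, 3, 4, 6, 7], [2, 5, 8, 9]]


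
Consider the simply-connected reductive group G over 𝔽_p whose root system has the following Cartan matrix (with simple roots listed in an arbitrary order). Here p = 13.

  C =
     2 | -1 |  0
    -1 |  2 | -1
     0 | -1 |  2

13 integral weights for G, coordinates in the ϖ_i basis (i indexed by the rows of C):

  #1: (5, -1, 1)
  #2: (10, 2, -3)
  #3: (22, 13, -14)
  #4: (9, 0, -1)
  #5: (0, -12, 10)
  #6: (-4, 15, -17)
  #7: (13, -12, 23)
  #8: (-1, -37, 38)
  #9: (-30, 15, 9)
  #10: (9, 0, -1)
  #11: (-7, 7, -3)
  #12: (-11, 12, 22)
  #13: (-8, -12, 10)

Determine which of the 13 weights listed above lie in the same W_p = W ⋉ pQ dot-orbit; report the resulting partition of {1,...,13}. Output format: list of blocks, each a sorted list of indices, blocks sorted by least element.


Root system A_3: the 3×3 matrix C matches after relabeling.

Each λ_j+ρ reduced to Ā_13; 3-tuples below use C's row order:

  1: (6, 0, 2) · 2: (10, 1, 1) · 3: (10, 1, 0) · 4: (10, 1, 0) · 5: (10, 1, 0) · 6: (3, 0, 10) · 7: (10, 1, 0) · 8: (3, 0, 10) · 9: (3, 0, 10) · 10: (10, 1, 0) · 11: (6, 0, 2) · 12: (3, 0, 10) · 13: (6, 0, 2)

The 13 indices split into 4 linkage classes (same alcove rep ⇔ same W_13-dot-orbit):

[[1, 11, 13], [2], [3, 4, 5, 7, 10], [6, 8, 9, 12]]


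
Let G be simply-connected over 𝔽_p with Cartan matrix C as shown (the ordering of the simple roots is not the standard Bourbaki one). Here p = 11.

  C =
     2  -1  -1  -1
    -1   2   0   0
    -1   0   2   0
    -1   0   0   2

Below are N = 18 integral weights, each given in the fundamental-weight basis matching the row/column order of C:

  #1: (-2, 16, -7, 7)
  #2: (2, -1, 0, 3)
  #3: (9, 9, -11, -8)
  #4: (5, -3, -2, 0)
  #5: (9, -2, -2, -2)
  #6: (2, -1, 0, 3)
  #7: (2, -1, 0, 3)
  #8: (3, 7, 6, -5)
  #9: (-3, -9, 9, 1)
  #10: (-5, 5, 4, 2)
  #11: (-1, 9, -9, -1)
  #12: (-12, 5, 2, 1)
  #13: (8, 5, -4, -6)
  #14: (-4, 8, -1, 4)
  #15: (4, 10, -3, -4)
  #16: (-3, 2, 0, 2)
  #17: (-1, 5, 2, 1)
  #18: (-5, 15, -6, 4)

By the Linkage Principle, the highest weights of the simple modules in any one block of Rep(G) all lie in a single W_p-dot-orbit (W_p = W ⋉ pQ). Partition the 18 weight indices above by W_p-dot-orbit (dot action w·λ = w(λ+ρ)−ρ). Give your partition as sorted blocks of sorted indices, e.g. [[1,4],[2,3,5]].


Cartan matrix: type D_4 (|W|=192); un-permuting the 4 rows.

Alcove-folded reps (p=11, 18 weights, presented ϖ-order):

  1: (3, 2, 1, 1);  2: (3, 0, 1, 4);  3: (0, 1, 1, 2);  4: (3, 2, 1, 1);  5: (1, 1, 1, 1);  6: (3, 0, 1, 4);  7: (3, 0, 1, 4);  8: (3, 0, 1, 4);  9: (0, 2, 0, 8);  10: (3, 2, 1, 1);  11: (0, 2, 0, 8);  12: (0, 6, 3, 2);  13: (3, 2, 1, 1);  14: (0, 6, 3, 2);  15: (0, 6, 3, 2);  16: (1, 1, 1, 1);  17: (0, 6, 3, 2);  18: (3, 2, 1, 1)

Partition of {1..18} into 6 W_11-dot-orbits:

[[1, 4, 10, 13, 18], [2, 6, 7, 8], [3], [5, 16], [9, 11], [12, 14, 15, 17]]


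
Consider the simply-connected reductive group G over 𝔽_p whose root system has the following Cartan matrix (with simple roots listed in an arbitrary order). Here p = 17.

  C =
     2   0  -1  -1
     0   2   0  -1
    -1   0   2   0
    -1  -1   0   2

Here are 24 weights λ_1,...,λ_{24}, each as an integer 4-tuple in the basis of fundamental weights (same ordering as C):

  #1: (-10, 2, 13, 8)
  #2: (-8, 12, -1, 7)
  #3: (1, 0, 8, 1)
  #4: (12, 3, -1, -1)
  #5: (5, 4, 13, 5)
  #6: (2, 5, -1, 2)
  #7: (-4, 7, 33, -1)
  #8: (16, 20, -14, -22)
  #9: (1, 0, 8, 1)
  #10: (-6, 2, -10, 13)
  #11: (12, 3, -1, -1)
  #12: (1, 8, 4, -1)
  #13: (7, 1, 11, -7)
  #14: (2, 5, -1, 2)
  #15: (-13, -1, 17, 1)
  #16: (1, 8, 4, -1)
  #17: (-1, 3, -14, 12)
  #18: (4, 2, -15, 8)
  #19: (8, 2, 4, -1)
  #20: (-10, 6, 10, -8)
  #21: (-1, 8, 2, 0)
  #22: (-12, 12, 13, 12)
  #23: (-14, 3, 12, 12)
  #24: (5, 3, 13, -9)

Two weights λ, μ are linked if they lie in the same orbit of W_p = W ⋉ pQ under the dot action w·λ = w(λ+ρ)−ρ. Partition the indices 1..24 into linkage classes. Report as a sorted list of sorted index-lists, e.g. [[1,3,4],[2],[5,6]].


Type A_4, rank 4, |W|=120; reorder rows/cols to standard.

Folding the 24 weights λ_j+ρ into Ā_17 (reps in the given 4-coord order):

  [1] (9, 3, 5, 0) · [2] (0, 9, 3, 1) · [3] (2, 1, 9, 2) · [4] (13, 4, 0, 0) · [5] (3, 6, 0, 3) · [6] (3, 6, 0, 3) · [7] (9, 3, 5, 0) · [8] (13, 4, 0, 0) · [9] (2, 1, 9, 2) · [10] (9, 3, 5, 0) · [11] (13, 4, 0, 0) · [12] (2, 9, 5, 0) · [13] (2, 1, 9, 2) · [14] (3, 6, 0, 3) · [15] (2, 9, 5, 0) · [16] (2, 9, 5, 0) · [17] (13, 4, 0, 0) · [18] (9, 3, 5, 0) · [19] (9, 3, 5, 0) · [20] (2, 9, 5, 0) · [21] (0, 9, 3, 1) · [22] (2, 1, 9, 2) · [23] (13, 4, 0, 0) · [24] (2, 1, 9, 2)

Linkage partition of the 24 weights (6 classes, p=17):

[[1, 7, 10, 18, 19], [2, 21], [3, 9, 13, 22, 24], [4, 8, 11, 17, 23], [5, 6, 14], [12, 15, 16, 20]]


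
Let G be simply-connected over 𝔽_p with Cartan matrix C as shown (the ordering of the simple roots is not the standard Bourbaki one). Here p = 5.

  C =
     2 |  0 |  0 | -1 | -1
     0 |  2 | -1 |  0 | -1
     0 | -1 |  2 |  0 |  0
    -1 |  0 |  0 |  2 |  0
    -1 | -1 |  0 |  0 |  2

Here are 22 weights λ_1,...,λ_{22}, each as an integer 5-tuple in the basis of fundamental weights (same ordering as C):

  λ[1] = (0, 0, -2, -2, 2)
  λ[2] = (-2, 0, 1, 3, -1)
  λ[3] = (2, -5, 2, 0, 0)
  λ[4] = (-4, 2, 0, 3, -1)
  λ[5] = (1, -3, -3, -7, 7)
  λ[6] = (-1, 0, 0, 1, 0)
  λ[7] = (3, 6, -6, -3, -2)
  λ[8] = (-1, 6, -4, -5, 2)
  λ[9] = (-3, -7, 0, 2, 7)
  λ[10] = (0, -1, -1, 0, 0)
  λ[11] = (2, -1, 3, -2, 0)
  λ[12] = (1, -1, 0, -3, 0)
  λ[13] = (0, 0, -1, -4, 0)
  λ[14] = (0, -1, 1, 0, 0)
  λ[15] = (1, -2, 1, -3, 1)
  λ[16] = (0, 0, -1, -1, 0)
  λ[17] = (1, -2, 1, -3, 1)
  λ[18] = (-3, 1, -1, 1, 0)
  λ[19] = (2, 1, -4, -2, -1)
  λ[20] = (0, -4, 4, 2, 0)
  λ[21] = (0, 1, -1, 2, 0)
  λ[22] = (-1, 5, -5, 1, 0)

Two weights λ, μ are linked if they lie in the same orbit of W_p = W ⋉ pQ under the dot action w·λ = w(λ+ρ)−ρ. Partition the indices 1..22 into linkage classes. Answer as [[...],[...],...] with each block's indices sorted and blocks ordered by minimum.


Root system A_5: the 5×5 matrix C matches after relabeling.

Ā_5 reps of the 22 weights (A_5, coords as presented):

    1: (0, 0, 1, 1, 3)
    2: (0, 0, 1, 2, 1)
    3: (0, 0, 1, 1, 3)
    4: (0, 0, 1, 1, 3)
    5: (0, 0, 1, 2, 1)
    6: (0, 1, 1, 2, 1)
    7: (1, 0, 0, 1, 1)
    8: (1, 0, 0, 1, 1)
    9: (0, 0, 1, 2, 1)
    10: (1, 0, 0, 1, 1)
    11: (0, 0, 1, 2, 1)
    12: (0, 0, 1, 2, 1)
    13: (1, 0, 0, 1, 1)
    14: (1, 0, 2, 1, 1)
    15: (0, 1, 1, 2, 1)
    16: (1, 1, 0, 0, 1)
    17: (0, 1, 1, 2, 1)
    18: (1, 1, 0, 0, 1)
    19: (1, 0, 2, 1, 1)
    20: (1, 1, 0, 0, 1)
    21: (1, 0, 2, 1, 1)
    22: (1, 1, 0, 0, 1)

The 22 indices split into 6 linkage classes (same alcove rep ⇔ same W_5-dot-orbit):

[[1, 3, 4], [2, 5, 9, 11, 12], [6, 15, 17], [7, 8, 10, 13], [14, 19, 21], [16, 18, 20, 22]]


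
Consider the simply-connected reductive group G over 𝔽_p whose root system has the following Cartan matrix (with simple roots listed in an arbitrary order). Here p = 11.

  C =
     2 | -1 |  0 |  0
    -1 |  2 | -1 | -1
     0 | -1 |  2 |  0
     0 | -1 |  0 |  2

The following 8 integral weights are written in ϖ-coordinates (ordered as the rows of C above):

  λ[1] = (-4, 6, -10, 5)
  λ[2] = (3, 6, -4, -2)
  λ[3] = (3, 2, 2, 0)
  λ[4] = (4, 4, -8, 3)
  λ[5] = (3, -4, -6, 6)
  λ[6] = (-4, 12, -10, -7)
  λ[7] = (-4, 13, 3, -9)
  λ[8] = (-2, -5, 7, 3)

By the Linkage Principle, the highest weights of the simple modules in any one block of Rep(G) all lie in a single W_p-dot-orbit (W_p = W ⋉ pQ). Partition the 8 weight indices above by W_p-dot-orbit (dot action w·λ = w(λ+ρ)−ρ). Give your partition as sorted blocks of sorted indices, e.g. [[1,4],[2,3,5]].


Root system D_4: the 4×4 matrix C matches after relabeling.

Ā_11 reps of the 8 weights (D_4, coords as presented):

  λ_1+ρ ↦ (2, 1, 4, 1)
  λ_2+ρ ↦ (4, 0, 3, 1)
  λ_3+ρ ↦ (4, 0, 3, 1)
  λ_4+ρ ↦ (2, 1, 4, 1)
  λ_5+ρ ↦ (4, 0, 3, 1)
  λ_6+ρ ↦ (2, 1, 4, 1)
  λ_7+ρ ↦ (4, 0, 3, 1)
  λ_8+ρ ↦ (4, 0, 3, 1)

Grouping the 8 weights by Ā_11-representative: 2 linkage classes.

[[1, 4, 6], [2, 3, 5, 7, 8]]


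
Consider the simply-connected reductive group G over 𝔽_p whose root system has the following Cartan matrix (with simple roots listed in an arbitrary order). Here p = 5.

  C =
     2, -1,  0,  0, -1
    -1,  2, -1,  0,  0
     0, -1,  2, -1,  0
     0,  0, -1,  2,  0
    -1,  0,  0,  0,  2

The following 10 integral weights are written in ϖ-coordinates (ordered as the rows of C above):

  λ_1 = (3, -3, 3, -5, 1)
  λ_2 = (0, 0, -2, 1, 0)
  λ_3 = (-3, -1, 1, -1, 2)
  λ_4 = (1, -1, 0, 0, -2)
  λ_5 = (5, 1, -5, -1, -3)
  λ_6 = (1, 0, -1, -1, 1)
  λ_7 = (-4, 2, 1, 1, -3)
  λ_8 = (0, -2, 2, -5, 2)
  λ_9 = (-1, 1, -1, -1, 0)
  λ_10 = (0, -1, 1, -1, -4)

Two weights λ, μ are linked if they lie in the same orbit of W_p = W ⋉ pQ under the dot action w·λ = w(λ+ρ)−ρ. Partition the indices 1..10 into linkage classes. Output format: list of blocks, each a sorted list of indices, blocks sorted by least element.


Root system A_5: the 5×5 matrix C matches after relabeling.

Alcove-folded reps (p=5, 10 weights, presented ϖ-order):

  λ_1+ρ ↦ (1, 0, 1, 1, 1) · λ_2+ρ ↦ (1, 0, 1, 1, 1) · λ_3+ρ ↦ (0, 2, 0, 0, 1) · λ_4+ρ ↦ (1, 0, 1, 1, 1) · λ_5+ρ ↦ (1, 0, 1, 1, 1) · λ_6+ρ ↦ (2, 1, 0, 0, 2) · λ_7+ρ ↦ (0, 2, 0, 0, 1) · λ_8+ρ ↦ (1, 0, 1, 1, 1) · λ_9+ρ ↦ (0, 2, 0, 0, 1) · λ_10+ρ ↦ (0, 2, 0, 0, 1)

Linkage partition of the 10 weights (3 classes, p=5):

[[1, 2, 4, 5, 8], [3, 7, 9, 10], [6]]


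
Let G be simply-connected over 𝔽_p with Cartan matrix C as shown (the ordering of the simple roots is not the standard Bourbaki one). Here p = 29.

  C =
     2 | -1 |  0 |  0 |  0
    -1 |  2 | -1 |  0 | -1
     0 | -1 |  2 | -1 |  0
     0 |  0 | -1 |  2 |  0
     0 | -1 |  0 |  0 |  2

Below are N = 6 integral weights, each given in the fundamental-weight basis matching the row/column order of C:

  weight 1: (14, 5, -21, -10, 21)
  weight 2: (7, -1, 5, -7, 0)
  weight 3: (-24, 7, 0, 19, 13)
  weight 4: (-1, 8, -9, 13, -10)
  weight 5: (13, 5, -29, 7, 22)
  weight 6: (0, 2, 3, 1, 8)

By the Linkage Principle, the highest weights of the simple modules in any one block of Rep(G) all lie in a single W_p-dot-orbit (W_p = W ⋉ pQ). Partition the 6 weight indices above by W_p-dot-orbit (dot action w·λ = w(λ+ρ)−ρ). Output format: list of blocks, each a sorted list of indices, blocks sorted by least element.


Dynkin diagram of C (from the 8 off-diagonal −1 entries): D_5.

Each λ_j+ρ reduced to Ā_29; 5-tuples below use C's row order:

    λ_1+ρ ↦ (8, 0, 0, 6, 1)
    λ_2+ρ ↦ (8, 0, 0, 6, 1)
    λ_3+ρ ↦ (8, 0, 0, 6, 1)
    λ_4+ρ ↦ (8, 0, 0, 6, 1)
    λ_5+ρ ↦ (8, 0, 0, 6, 1)
    λ_6+ρ ↦ (1, 3, 4, 2, 9)

The 6 indices split into 2 linkage classes (same alcove rep ⇔ same W_29-dot-orbit):

[[1, 2, 3, 4, 5], [6]]


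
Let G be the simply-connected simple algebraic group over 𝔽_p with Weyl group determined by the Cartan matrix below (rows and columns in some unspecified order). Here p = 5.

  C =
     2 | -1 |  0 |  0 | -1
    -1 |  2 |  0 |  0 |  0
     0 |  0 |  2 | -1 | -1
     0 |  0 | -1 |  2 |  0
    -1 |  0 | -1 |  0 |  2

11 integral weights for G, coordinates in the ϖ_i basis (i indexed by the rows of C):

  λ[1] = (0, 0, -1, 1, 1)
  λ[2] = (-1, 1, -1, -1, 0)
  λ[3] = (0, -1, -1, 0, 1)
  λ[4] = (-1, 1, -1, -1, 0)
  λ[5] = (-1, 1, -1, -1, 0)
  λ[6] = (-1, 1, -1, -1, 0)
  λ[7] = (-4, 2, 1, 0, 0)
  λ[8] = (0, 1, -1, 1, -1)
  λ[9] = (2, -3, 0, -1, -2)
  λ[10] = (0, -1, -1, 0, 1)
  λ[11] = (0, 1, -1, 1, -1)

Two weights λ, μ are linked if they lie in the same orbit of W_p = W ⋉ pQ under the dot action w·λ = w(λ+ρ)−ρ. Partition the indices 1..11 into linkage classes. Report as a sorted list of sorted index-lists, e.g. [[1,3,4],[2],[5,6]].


A_5 Cartan matrix, 5 simple roots permuted; ρ=(1,1,1,1,1).

Folding the 11 weights λ_j+ρ into Ā_5 (reps in the given 5-coord order):

  λ_1 → (1, 0, 0, 1, 2);  λ_2 → (0, 2, 0, 0, 1);  λ_3 → (1, 0, 0, 1, 2);  λ_4 → (0, 2, 0, 0, 1);  λ_5 → (0, 2, 0, 0, 1);  λ_6 → (0, 2, 0, 0, 1);  λ_7 → (1, 0, 0, 1, 2);  λ_8 → (1, 2, 0, 2, 0);  λ_9 → (0, 2, 0, 0, 1);  λ_10 → (1, 0, 0, 1, 2);  λ_11 → (1, 2, 0, 2, 0)

Partition of {1..11} into 3 W_5-dot-orbits:

[[1, 3, 7, 10], [2, 4, 5, 6, 9], [8, 11]]


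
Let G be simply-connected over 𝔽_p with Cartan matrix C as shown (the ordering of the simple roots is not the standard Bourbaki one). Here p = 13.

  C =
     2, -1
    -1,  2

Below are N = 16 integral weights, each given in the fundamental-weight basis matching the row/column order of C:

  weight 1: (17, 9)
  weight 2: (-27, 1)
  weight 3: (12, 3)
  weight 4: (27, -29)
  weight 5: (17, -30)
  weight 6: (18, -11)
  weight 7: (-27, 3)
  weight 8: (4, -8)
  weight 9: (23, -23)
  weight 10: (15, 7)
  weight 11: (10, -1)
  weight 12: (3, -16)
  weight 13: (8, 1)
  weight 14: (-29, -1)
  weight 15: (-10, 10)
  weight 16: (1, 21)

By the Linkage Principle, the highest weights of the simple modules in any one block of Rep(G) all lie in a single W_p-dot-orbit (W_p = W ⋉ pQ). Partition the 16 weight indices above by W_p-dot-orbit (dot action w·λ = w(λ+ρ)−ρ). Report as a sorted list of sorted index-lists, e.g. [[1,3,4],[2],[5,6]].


C ↔ A_2 under row/col permutation; |W(A_2)| = 6.

Alcove-folded reps (p=13, 16 weights, presented ϖ-order):

  λ_1 → (2, 3)
  λ_2 → (11, 0)
  λ_3 → (9, 0)
  λ_4 → (11, 0)
  λ_5 → (2, 3)
  λ_6 → (3, 4)
  λ_7 → (9, 0)
  λ_8 → (2, 5)
  λ_9 → (9, 2)
  λ_10 → (2, 3)
  λ_11 → (11, 0)
  λ_12 → (9, 2)
  λ_13 → (9, 2)
  λ_14 → (11, 0)
  λ_15 → (9, 2)
  λ_16 → (9, 2)

6 distinct reps among the 16 weights ⇒ 6 W_13-linkage classes:

[[1, 5, 10], [2, 4, 11, 14], [3, 7], [6], [8], [9, 12, 13, 15, 16]]


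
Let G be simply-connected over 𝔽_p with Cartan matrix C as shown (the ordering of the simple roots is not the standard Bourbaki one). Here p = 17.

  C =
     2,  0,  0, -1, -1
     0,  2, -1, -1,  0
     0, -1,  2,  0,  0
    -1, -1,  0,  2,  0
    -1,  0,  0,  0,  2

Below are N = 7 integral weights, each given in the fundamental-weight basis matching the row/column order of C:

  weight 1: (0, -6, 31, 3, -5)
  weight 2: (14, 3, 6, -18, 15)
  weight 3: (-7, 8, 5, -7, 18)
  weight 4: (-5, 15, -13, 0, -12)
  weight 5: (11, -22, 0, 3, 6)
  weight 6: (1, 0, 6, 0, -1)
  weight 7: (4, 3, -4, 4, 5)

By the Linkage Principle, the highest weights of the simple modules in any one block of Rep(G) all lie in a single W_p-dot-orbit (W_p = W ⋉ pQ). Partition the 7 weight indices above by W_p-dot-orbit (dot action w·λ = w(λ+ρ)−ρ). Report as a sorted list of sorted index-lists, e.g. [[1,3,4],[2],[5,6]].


Cartan matrix: type A_5 (|W|=720); un-permuting the 5 rows.

W_17-reps of the 7 weights in Ā_17 (same 5-coord order as C):

  λ_1+ρ ↦ (3, 10, 2, 1, 1)
  λ_2+ρ ↦ (2, 1, 7, 1, 0)
  λ_3+ρ ↦ (6, 1, 2, 3, 2)
  λ_4+ρ ↦ (3, 10, 2, 1, 1)
  λ_5+ρ ↦ (3, 10, 2, 1, 1)
  λ_6+ρ ↦ (2, 1, 7, 1, 0)
  λ_7+ρ ↦ (5, 1, 0, 5, 3)

Partition of {1..7} into 4 W_17-dot-orbits:

[[1, 4, 5], [2, 6], [3], [7]]


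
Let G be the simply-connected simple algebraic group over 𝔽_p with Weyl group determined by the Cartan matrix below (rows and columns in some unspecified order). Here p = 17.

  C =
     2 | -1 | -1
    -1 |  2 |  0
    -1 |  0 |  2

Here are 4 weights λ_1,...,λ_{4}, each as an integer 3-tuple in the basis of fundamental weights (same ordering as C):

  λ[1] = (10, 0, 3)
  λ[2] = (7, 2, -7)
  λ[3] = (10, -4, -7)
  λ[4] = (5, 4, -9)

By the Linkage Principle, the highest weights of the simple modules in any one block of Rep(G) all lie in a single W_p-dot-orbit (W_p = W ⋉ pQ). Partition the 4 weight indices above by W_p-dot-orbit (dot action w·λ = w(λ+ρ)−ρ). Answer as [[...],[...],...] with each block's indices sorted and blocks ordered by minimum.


Root system A_3: the 3×3 matrix C matches after relabeling.

Folding the 4 weights λ_j+ρ into Ā_17 (reps in the given 3-coord order):

    λ_1+ρ ↦ (11, 1, 4)
    λ_2+ρ ↦ (2, 3, 6)
    λ_3+ρ ↦ (2, 3, 6)
    λ_4+ρ ↦ (2, 3, 6)

Partition of {1..4} into 2 W_17-dot-orbits:

[[1], [2, 3, 4]]
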